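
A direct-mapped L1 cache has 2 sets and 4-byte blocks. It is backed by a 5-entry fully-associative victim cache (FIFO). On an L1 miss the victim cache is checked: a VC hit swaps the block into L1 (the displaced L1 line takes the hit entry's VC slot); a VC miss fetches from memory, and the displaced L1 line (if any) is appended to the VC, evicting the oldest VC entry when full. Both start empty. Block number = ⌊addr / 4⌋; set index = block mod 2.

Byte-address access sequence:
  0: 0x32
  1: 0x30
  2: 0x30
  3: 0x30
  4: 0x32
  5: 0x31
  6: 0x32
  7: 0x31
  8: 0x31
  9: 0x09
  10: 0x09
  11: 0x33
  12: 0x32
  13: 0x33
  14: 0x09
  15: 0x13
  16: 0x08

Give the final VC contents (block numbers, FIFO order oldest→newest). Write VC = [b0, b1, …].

  [0] addr=0x32 blk=12 s=0: MISS | VC []
  [1] addr=0x30 blk=12 s=0: L1-HIT | VC []
  [2] addr=0x30 blk=12 s=0: L1-HIT | VC []
  [3] addr=0x30 blk=12 s=0: L1-HIT | VC []
  [4] addr=0x32 blk=12 s=0: L1-HIT | VC []
  [5] addr=0x31 blk=12 s=0: L1-HIT | VC []
  [6] addr=0x32 blk=12 s=0: L1-HIT | VC []
  [7] addr=0x31 blk=12 s=0: L1-HIT | VC []
  [8] addr=0x31 blk=12 s=0: L1-HIT | VC []
  [9] addr=0x9 blk=2 s=0: MISS | VC [12]
  [10] addr=0x9 blk=2 s=0: L1-HIT | VC [12]
  [11] addr=0x33 blk=12 s=0: VC-HIT | VC [2]
  [12] addr=0x32 blk=12 s=0: L1-HIT | VC [2]
  [13] addr=0x33 blk=12 s=0: L1-HIT | VC [2]
  [14] addr=0x9 blk=2 s=0: VC-HIT | VC [12]
  [15] addr=0x13 blk=4 s=0: MISS | VC [12, 2]
  [16] addr=0x8 blk=2 s=0: VC-HIT | VC [12, 4]

VC = [12, 4]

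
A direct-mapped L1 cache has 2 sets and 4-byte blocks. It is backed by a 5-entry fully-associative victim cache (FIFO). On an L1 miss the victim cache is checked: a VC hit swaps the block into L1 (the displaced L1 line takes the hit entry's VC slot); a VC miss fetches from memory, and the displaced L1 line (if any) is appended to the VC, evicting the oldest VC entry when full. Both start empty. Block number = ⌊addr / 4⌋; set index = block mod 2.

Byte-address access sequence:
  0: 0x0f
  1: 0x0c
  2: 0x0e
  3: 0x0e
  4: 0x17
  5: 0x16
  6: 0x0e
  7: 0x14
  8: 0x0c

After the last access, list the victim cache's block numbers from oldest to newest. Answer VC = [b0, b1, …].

#0 0xf→b3/s1 MISS; vc=[]
#1 0xc→b3/s1 L1-HIT; vc=[]
#2 0xe→b3/s1 L1-HIT; vc=[]
#3 0xe→b3/s1 L1-HIT; vc=[]
#4 0x17→b5/s1 MISS; vc=[3]
#5 0x16→b5/s1 L1-HIT; vc=[3]
#6 0xe→b3/s1 VC-HIT; vc=[5]
#7 0x14→b5/s1 VC-HIT; vc=[3]
#8 0xc→b3/s1 VC-HIT; vc=[5]

VC = [5]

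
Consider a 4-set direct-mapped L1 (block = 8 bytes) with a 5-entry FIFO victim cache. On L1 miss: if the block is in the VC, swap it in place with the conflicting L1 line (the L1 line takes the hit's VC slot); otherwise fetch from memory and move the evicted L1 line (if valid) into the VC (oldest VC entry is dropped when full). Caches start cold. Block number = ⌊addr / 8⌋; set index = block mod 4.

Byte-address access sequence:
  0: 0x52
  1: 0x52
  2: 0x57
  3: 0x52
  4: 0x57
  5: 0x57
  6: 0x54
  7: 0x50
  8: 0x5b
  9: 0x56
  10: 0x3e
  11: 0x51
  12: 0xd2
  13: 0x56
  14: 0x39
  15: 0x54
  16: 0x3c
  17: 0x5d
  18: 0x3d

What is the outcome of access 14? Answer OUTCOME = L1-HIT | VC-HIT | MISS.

0: 0x52 (blk 10, set 2) → MISS  vc=[]
1: 0x52 (blk 10, set 2) → L1-HIT  vc=[]
2: 0x57 (blk 10, set 2) → L1-HIT  vc=[]
3: 0x52 (blk 10, set 2) → L1-HIT  vc=[]
4: 0x57 (blk 10, set 2) → L1-HIT  vc=[]
5: 0x57 (blk 10, set 2) → L1-HIT  vc=[]
6: 0x54 (blk 10, set 2) → L1-HIT  vc=[]
7: 0x50 (blk 10, set 2) → L1-HIT  vc=[]
8: 0x5b (blk 11, set 3) → MISS  vc=[]
9: 0x56 (blk 10, set 2) → L1-HIT  vc=[]
10: 0x3e (blk 7, set 3) → MISS  vc=[11]
11: 0x51 (blk 10, set 2) → L1-HIT  vc=[11]
12: 0xd2 (blk 26, set 2) → MISS  vc=[11, 10]
13: 0x56 (blk 10, set 2) → VC-HIT  vc=[11, 26]
14: 0x39 (blk 7, set 3) → L1-HIT  vc=[11, 26]
15: 0x54 (blk 10, set 2) → L1-HIT  vc=[11, 26]
16: 0x3c (blk 7, set 3) → L1-HIT  vc=[11, 26]
17: 0x5d (blk 11, set 3) → VC-HIT  vc=[7, 26]
18: 0x3d (blk 7, set 3) → VC-HIT  vc=[11, 26]

OUTCOME = L1-HIT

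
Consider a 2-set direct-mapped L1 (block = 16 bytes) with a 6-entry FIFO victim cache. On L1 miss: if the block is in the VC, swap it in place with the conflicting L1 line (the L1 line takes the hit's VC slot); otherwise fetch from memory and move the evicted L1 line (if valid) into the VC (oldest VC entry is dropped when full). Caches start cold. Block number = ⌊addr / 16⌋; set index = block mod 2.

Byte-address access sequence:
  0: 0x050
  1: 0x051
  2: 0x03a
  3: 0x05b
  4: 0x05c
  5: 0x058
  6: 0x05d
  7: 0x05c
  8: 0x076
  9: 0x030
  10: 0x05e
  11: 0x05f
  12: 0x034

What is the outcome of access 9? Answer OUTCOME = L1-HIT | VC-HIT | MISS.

  [0] addr=0x50 blk=5 s=1: MISS | VC []
  [1] addr=0x51 blk=5 s=1: L1-HIT | VC []
  [2] addr=0x3a blk=3 s=1: MISS | VC [5]
  [3] addr=0x5b blk=5 s=1: VC-HIT | VC [3]
  [4] addr=0x5c blk=5 s=1: L1-HIT | VC [3]
  [5] addr=0x58 blk=5 s=1: L1-HIT | VC [3]
  [6] addr=0x5d blk=5 s=1: L1-HIT | VC [3]
  [7] addr=0x5c blk=5 s=1: L1-HIT | VC [3]
  [8] addr=0x76 blk=7 s=1: MISS | VC [3, 5]
  [9] addr=0x30 blk=3 s=1: VC-HIT | VC [7, 5]
  [10] addr=0x5e blk=5 s=1: VC-HIT | VC [7, 3]
  [11] addr=0x5f blk=5 s=1: L1-HIT | VC [7, 3]
  [12] addr=0x34 blk=3 s=1: VC-HIT | VC [7, 5]

OUTCOME = VC-HIT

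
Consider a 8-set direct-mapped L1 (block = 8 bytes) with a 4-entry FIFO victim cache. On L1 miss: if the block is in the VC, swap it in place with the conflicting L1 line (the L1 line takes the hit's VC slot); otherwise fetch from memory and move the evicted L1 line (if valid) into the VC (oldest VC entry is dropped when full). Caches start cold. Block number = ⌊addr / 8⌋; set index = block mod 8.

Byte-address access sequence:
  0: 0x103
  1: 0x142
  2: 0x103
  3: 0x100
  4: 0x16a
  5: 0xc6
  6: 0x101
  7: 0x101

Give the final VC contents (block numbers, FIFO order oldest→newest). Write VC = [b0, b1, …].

0: 0x103 (blk 32, set 0) → MISS  vc=[]
1: 0x142 (blk 40, set 0) → MISS  vc=[32]
2: 0x103 (blk 32, set 0) → VC-HIT  vc=[40]
3: 0x100 (blk 32, set 0) → L1-HIT  vc=[40]
4: 0x16a (blk 45, set 5) → MISS  vc=[40]
5: 0xc6 (blk 24, set 0) → MISS  vc=[40, 32]
6: 0x101 (blk 32, set 0) → VC-HIT  vc=[40, 24]
7: 0x101 (blk 32, set 0) → L1-HIT  vc=[40, 24]

VC = [40, 24]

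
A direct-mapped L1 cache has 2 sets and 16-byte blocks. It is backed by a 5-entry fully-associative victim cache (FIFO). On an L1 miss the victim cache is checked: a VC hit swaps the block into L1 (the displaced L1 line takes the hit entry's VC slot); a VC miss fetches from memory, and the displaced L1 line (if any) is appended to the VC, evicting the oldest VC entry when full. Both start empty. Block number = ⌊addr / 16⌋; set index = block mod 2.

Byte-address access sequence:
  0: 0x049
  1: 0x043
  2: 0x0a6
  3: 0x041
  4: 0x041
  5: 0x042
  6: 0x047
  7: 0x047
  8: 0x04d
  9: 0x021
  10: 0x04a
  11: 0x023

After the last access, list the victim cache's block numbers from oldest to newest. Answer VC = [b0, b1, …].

#0 0x49→b4/s0 MISS; vc=[]
#1 0x43→b4/s0 L1-HIT; vc=[]
#2 0xa6→b10/s0 MISS; vc=[4]
#3 0x41→b4/s0 VC-HIT; vc=[10]
#4 0x41→b4/s0 L1-HIT; vc=[10]
#5 0x42→b4/s0 L1-HIT; vc=[10]
#6 0x47→b4/s0 L1-HIT; vc=[10]
#7 0x47→b4/s0 L1-HIT; vc=[10]
#8 0x4d→b4/s0 L1-HIT; vc=[10]
#9 0x21→b2/s0 MISS; vc=[10,4]
#10 0x4a→b4/s0 VC-HIT; vc=[10,2]
#11 0x23→b2/s0 VC-HIT; vc=[10,4]

VC = [10, 4]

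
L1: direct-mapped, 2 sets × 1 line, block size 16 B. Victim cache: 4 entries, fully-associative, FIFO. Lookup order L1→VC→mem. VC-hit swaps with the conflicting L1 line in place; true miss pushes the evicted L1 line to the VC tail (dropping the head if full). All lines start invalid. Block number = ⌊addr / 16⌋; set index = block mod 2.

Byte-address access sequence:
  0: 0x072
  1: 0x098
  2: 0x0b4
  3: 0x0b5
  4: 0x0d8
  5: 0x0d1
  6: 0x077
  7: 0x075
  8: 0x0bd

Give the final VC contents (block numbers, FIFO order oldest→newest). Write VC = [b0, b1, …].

VC = [13, 9, 7]

0: 0x72 (blk 7, set 1) → MISS  vc=[]
1: 0x98 (blk 9, set 1) → MISS  vc=[7]
2: 0xb4 (blk 11, set 1) → MISS  vc=[7, 9]
3: 0xb5 (blk 11, set 1) → L1-HIT  vc=[7, 9]
4: 0xd8 (blk 13, set 1) → MISS  vc=[7, 9, 11]
5: 0xd1 (blk 13, set 1) → L1-HIT  vc=[7, 9, 11]
6: 0x77 (blk 7, set 1) → VC-HIT  vc=[13, 9, 11]
7: 0x75 (blk 7, set 1) → L1-HIT  vc=[13, 9, 11]
8: 0xbd (blk 11, set 1) → VC-HIT  vc=[13, 9, 7]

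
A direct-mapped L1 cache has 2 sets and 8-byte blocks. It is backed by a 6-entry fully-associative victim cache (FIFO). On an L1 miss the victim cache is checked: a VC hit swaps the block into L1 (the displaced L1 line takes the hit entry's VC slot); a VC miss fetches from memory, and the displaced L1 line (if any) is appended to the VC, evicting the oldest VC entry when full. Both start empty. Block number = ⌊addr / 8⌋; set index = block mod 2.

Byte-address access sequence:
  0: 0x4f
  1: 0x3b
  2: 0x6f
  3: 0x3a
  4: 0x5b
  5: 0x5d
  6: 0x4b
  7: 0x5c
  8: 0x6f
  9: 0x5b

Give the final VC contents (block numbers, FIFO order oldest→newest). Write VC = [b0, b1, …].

  [0] addr=0x4f blk=9 s=1: MISS | VC []
  [1] addr=0x3b blk=7 s=1: MISS | VC [9]
  [2] addr=0x6f blk=13 s=1: MISS | VC [9, 7]
  [3] addr=0x3a blk=7 s=1: VC-HIT | VC [9, 13]
  [4] addr=0x5b blk=11 s=1: MISS | VC [9, 13, 7]
  [5] addr=0x5d blk=11 s=1: L1-HIT | VC [9, 13, 7]
  [6] addr=0x4b blk=9 s=1: VC-HIT | VC [11, 13, 7]
  [7] addr=0x5c blk=11 s=1: VC-HIT | VC [9, 13, 7]
  [8] addr=0x6f blk=13 s=1: VC-HIT | VC [9, 11, 7]
  [9] addr=0x5b blk=11 s=1: VC-HIT | VC [9, 13, 7]

VC = [9, 13, 7]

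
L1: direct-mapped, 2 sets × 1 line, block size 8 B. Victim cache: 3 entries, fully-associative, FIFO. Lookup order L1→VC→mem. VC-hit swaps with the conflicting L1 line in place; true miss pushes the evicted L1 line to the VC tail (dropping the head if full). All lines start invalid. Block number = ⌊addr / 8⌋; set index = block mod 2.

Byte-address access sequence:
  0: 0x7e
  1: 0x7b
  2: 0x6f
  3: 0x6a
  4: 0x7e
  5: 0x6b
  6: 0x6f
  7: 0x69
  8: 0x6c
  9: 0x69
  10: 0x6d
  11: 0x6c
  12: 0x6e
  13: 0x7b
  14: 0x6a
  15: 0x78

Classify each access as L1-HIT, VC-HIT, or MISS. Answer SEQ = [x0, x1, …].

0: 0x7e (blk 15, set 1) → MISS  vc=[]
1: 0x7b (blk 15, set 1) → L1-HIT  vc=[]
2: 0x6f (blk 13, set 1) → MISS  vc=[15]
3: 0x6a (blk 13, set 1) → L1-HIT  vc=[15]
4: 0x7e (blk 15, set 1) → VC-HIT  vc=[13]
5: 0x6b (blk 13, set 1) → VC-HIT  vc=[15]
6: 0x6f (blk 13, set 1) → L1-HIT  vc=[15]
7: 0x69 (blk 13, set 1) → L1-HIT  vc=[15]
8: 0x6c (blk 13, set 1) → L1-HIT  vc=[15]
9: 0x69 (blk 13, set 1) → L1-HIT  vc=[15]
10: 0x6d (blk 13, set 1) → L1-HIT  vc=[15]
11: 0x6c (blk 13, set 1) → L1-HIT  vc=[15]
12: 0x6e (blk 13, set 1) → L1-HIT  vc=[15]
13: 0x7b (blk 15, set 1) → VC-HIT  vc=[13]
14: 0x6a (blk 13, set 1) → VC-HIT  vc=[15]
15: 0x78 (blk 15, set 1) → VC-HIT  vc=[13]

SEQ = [MISS, L1-HIT, MISS, L1-HIT, VC-HIT, VC-HIT, L1-HIT, L1-HIT, L1-HIT, L1-HIT, L1-HIT, L1-HIT, L1-HIT, VC-HIT, VC-HIT, VC-HIT]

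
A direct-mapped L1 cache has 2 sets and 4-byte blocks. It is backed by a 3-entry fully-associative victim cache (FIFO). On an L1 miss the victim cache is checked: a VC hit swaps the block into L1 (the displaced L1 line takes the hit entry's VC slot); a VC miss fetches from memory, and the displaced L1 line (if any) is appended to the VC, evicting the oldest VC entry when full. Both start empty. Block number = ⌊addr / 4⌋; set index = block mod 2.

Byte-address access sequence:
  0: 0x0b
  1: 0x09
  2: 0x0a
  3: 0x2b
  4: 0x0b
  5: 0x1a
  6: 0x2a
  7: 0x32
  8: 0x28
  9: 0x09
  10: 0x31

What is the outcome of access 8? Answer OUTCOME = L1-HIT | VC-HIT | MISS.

  [0] addr=0xb blk=2 s=0: MISS | VC []
  [1] addr=0x9 blk=2 s=0: L1-HIT | VC []
  [2] addr=0xa blk=2 s=0: L1-HIT | VC []
  [3] addr=0x2b blk=10 s=0: MISS | VC [2]
  [4] addr=0xb blk=2 s=0: VC-HIT | VC [10]
  [5] addr=0x1a blk=6 s=0: MISS | VC [10, 2]
  [6] addr=0x2a blk=10 s=0: VC-HIT | VC [6, 2]
  [7] addr=0x32 blk=12 s=0: MISS | VC [6, 2, 10]
  [8] addr=0x28 blk=10 s=0: VC-HIT | VC [6, 2, 12]
  [9] addr=0x9 blk=2 s=0: VC-HIT | VC [6, 10, 12]
  [10] addr=0x31 blk=12 s=0: VC-HIT | VC [6, 10, 2]

OUTCOME = VC-HIT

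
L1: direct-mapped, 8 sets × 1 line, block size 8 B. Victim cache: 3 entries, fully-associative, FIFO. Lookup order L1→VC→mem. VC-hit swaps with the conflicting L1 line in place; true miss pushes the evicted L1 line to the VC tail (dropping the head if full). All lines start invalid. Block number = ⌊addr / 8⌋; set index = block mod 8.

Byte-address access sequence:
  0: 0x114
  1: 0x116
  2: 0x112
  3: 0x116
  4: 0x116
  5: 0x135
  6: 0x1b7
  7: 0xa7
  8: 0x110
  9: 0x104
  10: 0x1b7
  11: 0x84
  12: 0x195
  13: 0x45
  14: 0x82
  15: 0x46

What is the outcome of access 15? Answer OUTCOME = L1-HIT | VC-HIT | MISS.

0: 0x114 (blk 34, set 2) → MISS  vc=[]
1: 0x116 (blk 34, set 2) → L1-HIT  vc=[]
2: 0x112 (blk 34, set 2) → L1-HIT  vc=[]
3: 0x116 (blk 34, set 2) → L1-HIT  vc=[]
4: 0x116 (blk 34, set 2) → L1-HIT  vc=[]
5: 0x135 (blk 38, set 6) → MISS  vc=[]
6: 0x1b7 (blk 54, set 6) → MISS  vc=[38]
7: 0xa7 (blk 20, set 4) → MISS  vc=[38]
8: 0x110 (blk 34, set 2) → L1-HIT  vc=[38]
9: 0x104 (blk 32, set 0) → MISS  vc=[38]
10: 0x1b7 (blk 54, set 6) → L1-HIT  vc=[38]
11: 0x84 (blk 16, set 0) → MISS  vc=[38, 32]
12: 0x195 (blk 50, set 2) → MISS  vc=[38, 32, 34]
13: 0x45 (blk 8, set 0) → MISS  vc=[32, 34, 16]
14: 0x82 (blk 16, set 0) → VC-HIT  vc=[32, 34, 8]
15: 0x46 (blk 8, set 0) → VC-HIT  vc=[32, 34, 16]

OUTCOME = VC-HIT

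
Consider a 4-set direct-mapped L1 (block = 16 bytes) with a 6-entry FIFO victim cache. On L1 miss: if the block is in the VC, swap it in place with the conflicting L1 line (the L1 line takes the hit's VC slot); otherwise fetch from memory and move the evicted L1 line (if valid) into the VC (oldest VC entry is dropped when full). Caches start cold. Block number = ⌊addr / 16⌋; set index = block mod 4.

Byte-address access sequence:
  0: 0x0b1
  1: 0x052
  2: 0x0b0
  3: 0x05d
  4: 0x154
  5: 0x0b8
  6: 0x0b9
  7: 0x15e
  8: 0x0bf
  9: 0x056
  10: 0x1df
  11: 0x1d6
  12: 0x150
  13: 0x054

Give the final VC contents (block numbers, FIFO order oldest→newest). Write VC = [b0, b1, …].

  [0] addr=0xb1 blk=11 s=3: MISS | VC []
  [1] addr=0x52 blk=5 s=1: MISS | VC []
  [2] addr=0xb0 blk=11 s=3: L1-HIT | VC []
  [3] addr=0x5d blk=5 s=1: L1-HIT | VC []
  [4] addr=0x154 blk=21 s=1: MISS | VC [5]
  [5] addr=0xb8 blk=11 s=3: L1-HIT | VC [5]
  [6] addr=0xb9 blk=11 s=3: L1-HIT | VC [5]
  [7] addr=0x15e blk=21 s=1: L1-HIT | VC [5]
  [8] addr=0xbf blk=11 s=3: L1-HIT | VC [5]
  [9] addr=0x56 blk=5 s=1: VC-HIT | VC [21]
  [10] addr=0x1df blk=29 s=1: MISS | VC [21, 5]
  [11] addr=0x1d6 blk=29 s=1: L1-HIT | VC [21, 5]
  [12] addr=0x150 blk=21 s=1: VC-HIT | VC [29, 5]
  [13] addr=0x54 blk=5 s=1: VC-HIT | VC [29, 21]

VC = [29, 21]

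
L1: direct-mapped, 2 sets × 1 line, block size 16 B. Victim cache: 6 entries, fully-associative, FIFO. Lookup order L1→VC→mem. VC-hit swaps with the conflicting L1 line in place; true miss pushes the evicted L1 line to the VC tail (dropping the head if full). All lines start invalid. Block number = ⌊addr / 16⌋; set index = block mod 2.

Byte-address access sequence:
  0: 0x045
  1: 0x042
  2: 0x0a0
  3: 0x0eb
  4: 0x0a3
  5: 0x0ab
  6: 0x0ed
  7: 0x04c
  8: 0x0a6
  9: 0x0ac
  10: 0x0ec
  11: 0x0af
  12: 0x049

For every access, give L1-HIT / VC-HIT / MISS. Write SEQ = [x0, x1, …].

#0 0x45→b4/s0 MISS; vc=[]
#1 0x42→b4/s0 L1-HIT; vc=[]
#2 0xa0→b10/s0 MISS; vc=[4]
#3 0xeb→b14/s0 MISS; vc=[4,10]
#4 0xa3→b10/s0 VC-HIT; vc=[4,14]
#5 0xab→b10/s0 L1-HIT; vc=[4,14]
#6 0xed→b14/s0 VC-HIT; vc=[4,10]
#7 0x4c→b4/s0 VC-HIT; vc=[14,10]
#8 0xa6→b10/s0 VC-HIT; vc=[14,4]
#9 0xac→b10/s0 L1-HIT; vc=[14,4]
#10 0xec→b14/s0 VC-HIT; vc=[10,4]
#11 0xaf→b10/s0 VC-HIT; vc=[14,4]
#12 0x49→b4/s0 VC-HIT; vc=[14,10]

SEQ = [MISS, L1-HIT, MISS, MISS, VC-HIT, L1-HIT, VC-HIT, VC-HIT, VC-HIT, L1-HIT, VC-HIT, VC-HIT, VC-HIT]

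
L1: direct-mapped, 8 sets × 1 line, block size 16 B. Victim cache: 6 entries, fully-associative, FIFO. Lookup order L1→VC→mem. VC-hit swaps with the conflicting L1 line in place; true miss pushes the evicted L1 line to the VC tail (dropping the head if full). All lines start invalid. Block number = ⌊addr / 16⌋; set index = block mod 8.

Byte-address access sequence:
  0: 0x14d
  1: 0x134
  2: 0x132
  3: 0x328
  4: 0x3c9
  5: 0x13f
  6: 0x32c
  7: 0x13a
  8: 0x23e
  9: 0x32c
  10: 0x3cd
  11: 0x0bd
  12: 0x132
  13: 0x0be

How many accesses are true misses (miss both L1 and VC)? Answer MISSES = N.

MISSES = 6

  [0] addr=0x14d blk=20 s=4: MISS | VC []
  [1] addr=0x134 blk=19 s=3: MISS | VC []
  [2] addr=0x132 blk=19 s=3: L1-HIT | VC []
  [3] addr=0x328 blk=50 s=2: MISS | VC []
  [4] addr=0x3c9 blk=60 s=4: MISS | VC [20]
  [5] addr=0x13f blk=19 s=3: L1-HIT | VC [20]
  [6] addr=0x32c blk=50 s=2: L1-HIT | VC [20]
  [7] addr=0x13a blk=19 s=3: L1-HIT | VC [20]
  [8] addr=0x23e blk=35 s=3: MISS | VC [20, 19]
  [9] addr=0x32c blk=50 s=2: L1-HIT | VC [20, 19]
  [10] addr=0x3cd blk=60 s=4: L1-HIT | VC [20, 19]
  [11] addr=0xbd blk=11 s=3: MISS | VC [20, 19, 35]
  [12] addr=0x132 blk=19 s=3: VC-HIT | VC [20, 11, 35]
  [13] addr=0xbe blk=11 s=3: VC-HIT | VC [20, 19, 35]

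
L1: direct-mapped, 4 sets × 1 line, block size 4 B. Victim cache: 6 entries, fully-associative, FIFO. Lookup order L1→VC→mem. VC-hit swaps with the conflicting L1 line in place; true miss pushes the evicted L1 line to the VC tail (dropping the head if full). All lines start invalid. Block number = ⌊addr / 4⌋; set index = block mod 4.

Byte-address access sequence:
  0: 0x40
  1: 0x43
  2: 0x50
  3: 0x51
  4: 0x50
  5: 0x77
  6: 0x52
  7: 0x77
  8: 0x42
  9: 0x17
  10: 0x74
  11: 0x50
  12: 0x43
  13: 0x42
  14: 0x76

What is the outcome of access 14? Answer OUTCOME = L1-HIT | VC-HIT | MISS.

OUTCOME = L1-HIT

0: 0x40 (blk 16, set 0) → MISS  vc=[]
1: 0x43 (blk 16, set 0) → L1-HIT  vc=[]
2: 0x50 (blk 20, set 0) → MISS  vc=[16]
3: 0x51 (blk 20, set 0) → L1-HIT  vc=[16]
4: 0x50 (blk 20, set 0) → L1-HIT  vc=[16]
5: 0x77 (blk 29, set 1) → MISS  vc=[16]
6: 0x52 (blk 20, set 0) → L1-HIT  vc=[16]
7: 0x77 (blk 29, set 1) → L1-HIT  vc=[16]
8: 0x42 (blk 16, set 0) → VC-HIT  vc=[20]
9: 0x17 (blk 5, set 1) → MISS  vc=[20, 29]
10: 0x74 (blk 29, set 1) → VC-HIT  vc=[20, 5]
11: 0x50 (blk 20, set 0) → VC-HIT  vc=[16, 5]
12: 0x43 (blk 16, set 0) → VC-HIT  vc=[20, 5]
13: 0x42 (blk 16, set 0) → L1-HIT  vc=[20, 5]
14: 0x76 (blk 29, set 1) → L1-HIT  vc=[20, 5]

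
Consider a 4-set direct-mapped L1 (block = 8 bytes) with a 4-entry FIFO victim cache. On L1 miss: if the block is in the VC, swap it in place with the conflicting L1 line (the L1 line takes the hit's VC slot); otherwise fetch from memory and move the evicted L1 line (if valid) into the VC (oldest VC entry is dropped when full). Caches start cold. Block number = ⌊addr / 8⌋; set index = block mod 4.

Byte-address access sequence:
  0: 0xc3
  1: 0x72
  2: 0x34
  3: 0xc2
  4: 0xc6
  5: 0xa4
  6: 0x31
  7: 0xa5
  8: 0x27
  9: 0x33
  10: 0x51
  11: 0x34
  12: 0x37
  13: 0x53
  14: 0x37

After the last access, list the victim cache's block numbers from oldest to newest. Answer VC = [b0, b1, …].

VC = [14, 24, 20, 10]

0: 0xc3 (blk 24, set 0) → MISS  vc=[]
1: 0x72 (blk 14, set 2) → MISS  vc=[]
2: 0x34 (blk 6, set 2) → MISS  vc=[14]
3: 0xc2 (blk 24, set 0) → L1-HIT  vc=[14]
4: 0xc6 (blk 24, set 0) → L1-HIT  vc=[14]
5: 0xa4 (blk 20, set 0) → MISS  vc=[14, 24]
6: 0x31 (blk 6, set 2) → L1-HIT  vc=[14, 24]
7: 0xa5 (blk 20, set 0) → L1-HIT  vc=[14, 24]
8: 0x27 (blk 4, set 0) → MISS  vc=[14, 24, 20]
9: 0x33 (blk 6, set 2) → L1-HIT  vc=[14, 24, 20]
10: 0x51 (blk 10, set 2) → MISS  vc=[14, 24, 20, 6]
11: 0x34 (blk 6, set 2) → VC-HIT  vc=[14, 24, 20, 10]
12: 0x37 (blk 6, set 2) → L1-HIT  vc=[14, 24, 20, 10]
13: 0x53 (blk 10, set 2) → VC-HIT  vc=[14, 24, 20, 6]
14: 0x37 (blk 6, set 2) → VC-HIT  vc=[14, 24, 20, 10]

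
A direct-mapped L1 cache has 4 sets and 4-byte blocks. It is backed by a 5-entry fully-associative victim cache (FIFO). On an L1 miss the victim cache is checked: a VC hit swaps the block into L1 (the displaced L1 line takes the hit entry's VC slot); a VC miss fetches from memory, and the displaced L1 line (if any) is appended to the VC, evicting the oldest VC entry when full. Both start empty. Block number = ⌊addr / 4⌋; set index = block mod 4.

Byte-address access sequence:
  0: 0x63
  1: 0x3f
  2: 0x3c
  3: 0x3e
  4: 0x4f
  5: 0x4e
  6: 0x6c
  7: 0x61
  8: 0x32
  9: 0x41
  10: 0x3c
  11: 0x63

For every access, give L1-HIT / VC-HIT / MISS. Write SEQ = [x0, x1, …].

0: 0x63 (blk 24, set 0) → MISS  vc=[]
1: 0x3f (blk 15, set 3) → MISS  vc=[]
2: 0x3c (blk 15, set 3) → L1-HIT  vc=[]
3: 0x3e (blk 15, set 3) → L1-HIT  vc=[]
4: 0x4f (blk 19, set 3) → MISS  vc=[15]
5: 0x4e (blk 19, set 3) → L1-HIT  vc=[15]
6: 0x6c (blk 27, set 3) → MISS  vc=[15, 19]
7: 0x61 (blk 24, set 0) → L1-HIT  vc=[15, 19]
8: 0x32 (blk 12, set 0) → MISS  vc=[15, 19, 24]
9: 0x41 (blk 16, set 0) → MISS  vc=[15, 19, 24, 12]
10: 0x3c (blk 15, set 3) → VC-HIT  vc=[27, 19, 24, 12]
11: 0x63 (blk 24, set 0) → VC-HIT  vc=[27, 19, 16, 12]

SEQ = [MISS, MISS, L1-HIT, L1-HIT, MISS, L1-HIT, MISS, L1-HIT, MISS, MISS, VC-HIT, VC-HIT]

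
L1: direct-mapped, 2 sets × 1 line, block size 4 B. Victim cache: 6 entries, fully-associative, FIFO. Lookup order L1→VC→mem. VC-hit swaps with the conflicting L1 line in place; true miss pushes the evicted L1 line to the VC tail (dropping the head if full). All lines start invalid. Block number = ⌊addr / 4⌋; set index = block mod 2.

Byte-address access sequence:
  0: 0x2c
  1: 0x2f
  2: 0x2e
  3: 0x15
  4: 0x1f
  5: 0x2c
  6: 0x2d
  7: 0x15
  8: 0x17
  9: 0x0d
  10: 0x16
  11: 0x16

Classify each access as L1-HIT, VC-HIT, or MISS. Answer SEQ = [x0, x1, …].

#0 0x2c→b11/s1 MISS; vc=[]
#1 0x2f→b11/s1 L1-HIT; vc=[]
#2 0x2e→b11/s1 L1-HIT; vc=[]
#3 0x15→b5/s1 MISS; vc=[11]
#4 0x1f→b7/s1 MISS; vc=[11,5]
#5 0x2c→b11/s1 VC-HIT; vc=[7,5]
#6 0x2d→b11/s1 L1-HIT; vc=[7,5]
#7 0x15→b5/s1 VC-HIT; vc=[7,11]
#8 0x17→b5/s1 L1-HIT; vc=[7,11]
#9 0xd→b3/s1 MISS; vc=[7,11,5]
#10 0x16→b5/s1 VC-HIT; vc=[7,11,3]
#11 0x16→b5/s1 L1-HIT; vc=[7,11,3]

SEQ = [MISS, L1-HIT, L1-HIT, MISS, MISS, VC-HIT, L1-HIT, VC-HIT, L1-HIT, MISS, VC-HIT, L1-HIT]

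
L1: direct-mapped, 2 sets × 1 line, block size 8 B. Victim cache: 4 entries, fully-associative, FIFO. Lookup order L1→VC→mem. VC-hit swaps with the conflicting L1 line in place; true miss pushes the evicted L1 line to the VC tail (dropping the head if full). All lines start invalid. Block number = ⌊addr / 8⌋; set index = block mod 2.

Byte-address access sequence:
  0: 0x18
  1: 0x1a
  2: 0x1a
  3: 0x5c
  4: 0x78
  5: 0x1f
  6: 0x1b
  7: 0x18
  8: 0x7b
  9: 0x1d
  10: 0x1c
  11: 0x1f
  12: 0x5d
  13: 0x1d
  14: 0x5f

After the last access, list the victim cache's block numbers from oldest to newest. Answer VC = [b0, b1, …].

#0 0x18→b3/s1 MISS; vc=[]
#1 0x1a→b3/s1 L1-HIT; vc=[]
#2 0x1a→b3/s1 L1-HIT; vc=[]
#3 0x5c→b11/s1 MISS; vc=[3]
#4 0x78→b15/s1 MISS; vc=[3,11]
#5 0x1f→b3/s1 VC-HIT; vc=[15,11]
#6 0x1b→b3/s1 L1-HIT; vc=[15,11]
#7 0x18→b3/s1 L1-HIT; vc=[15,11]
#8 0x7b→b15/s1 VC-HIT; vc=[3,11]
#9 0x1d→b3/s1 VC-HIT; vc=[15,11]
#10 0x1c→b3/s1 L1-HIT; vc=[15,11]
#11 0x1f→b3/s1 L1-HIT; vc=[15,11]
#12 0x5d→b11/s1 VC-HIT; vc=[15,3]
#13 0x1d→b3/s1 VC-HIT; vc=[15,11]
#14 0x5f→b11/s1 VC-HIT; vc=[15,3]

VC = [15, 3]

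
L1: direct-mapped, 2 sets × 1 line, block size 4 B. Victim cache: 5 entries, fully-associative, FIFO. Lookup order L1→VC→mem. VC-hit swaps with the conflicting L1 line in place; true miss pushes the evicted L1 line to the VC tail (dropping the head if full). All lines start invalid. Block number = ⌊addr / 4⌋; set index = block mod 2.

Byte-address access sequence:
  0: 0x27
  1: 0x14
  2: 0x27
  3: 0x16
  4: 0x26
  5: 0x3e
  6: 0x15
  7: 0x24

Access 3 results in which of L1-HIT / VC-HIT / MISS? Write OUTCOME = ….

OUTCOME = VC-HIT

0: 0x27 (blk 9, set 1) → MISS  vc=[]
1: 0x14 (blk 5, set 1) → MISS  vc=[9]
2: 0x27 (blk 9, set 1) → VC-HIT  vc=[5]
3: 0x16 (blk 5, set 1) → VC-HIT  vc=[9]
4: 0x26 (blk 9, set 1) → VC-HIT  vc=[5]
5: 0x3e (blk 15, set 1) → MISS  vc=[5, 9]
6: 0x15 (blk 5, set 1) → VC-HIT  vc=[15, 9]
7: 0x24 (blk 9, set 1) → VC-HIT  vc=[15, 5]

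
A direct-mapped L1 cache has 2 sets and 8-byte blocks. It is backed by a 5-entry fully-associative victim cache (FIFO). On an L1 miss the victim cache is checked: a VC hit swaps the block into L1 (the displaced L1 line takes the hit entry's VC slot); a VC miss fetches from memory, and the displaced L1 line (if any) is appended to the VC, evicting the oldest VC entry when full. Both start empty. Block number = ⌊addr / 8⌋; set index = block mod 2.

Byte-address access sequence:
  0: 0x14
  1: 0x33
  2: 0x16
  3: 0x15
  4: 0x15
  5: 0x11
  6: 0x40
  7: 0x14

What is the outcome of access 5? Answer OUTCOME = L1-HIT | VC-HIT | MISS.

OUTCOME = L1-HIT

0: 0x14 (blk 2, set 0) → MISS  vc=[]
1: 0x33 (blk 6, set 0) → MISS  vc=[2]
2: 0x16 (blk 2, set 0) → VC-HIT  vc=[6]
3: 0x15 (blk 2, set 0) → L1-HIT  vc=[6]
4: 0x15 (blk 2, set 0) → L1-HIT  vc=[6]
5: 0x11 (blk 2, set 0) → L1-HIT  vc=[6]
6: 0x40 (blk 8, set 0) → MISS  vc=[6, 2]
7: 0x14 (blk 2, set 0) → VC-HIT  vc=[6, 8]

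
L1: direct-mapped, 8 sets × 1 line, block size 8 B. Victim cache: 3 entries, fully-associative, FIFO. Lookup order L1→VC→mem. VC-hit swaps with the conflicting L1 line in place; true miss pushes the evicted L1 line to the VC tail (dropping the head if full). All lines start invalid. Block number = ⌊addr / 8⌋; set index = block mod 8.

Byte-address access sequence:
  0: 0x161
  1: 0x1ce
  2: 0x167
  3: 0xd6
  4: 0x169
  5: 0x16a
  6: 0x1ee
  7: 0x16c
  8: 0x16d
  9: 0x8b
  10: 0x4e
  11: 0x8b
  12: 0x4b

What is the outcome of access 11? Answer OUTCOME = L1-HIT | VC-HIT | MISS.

  [0] addr=0x161 blk=44 s=4: MISS | VC []
  [1] addr=0x1ce blk=57 s=1: MISS | VC []
  [2] addr=0x167 blk=44 s=4: L1-HIT | VC []
  [3] addr=0xd6 blk=26 s=2: MISS | VC []
  [4] addr=0x169 blk=45 s=5: MISS | VC []
  [5] addr=0x16a blk=45 s=5: L1-HIT | VC []
  [6] addr=0x1ee blk=61 s=5: MISS | VC [45]
  [7] addr=0x16c blk=45 s=5: VC-HIT | VC [61]
  [8] addr=0x16d blk=45 s=5: L1-HIT | VC [61]
  [9] addr=0x8b blk=17 s=1: MISS | VC [61, 57]
  [10] addr=0x4e blk=9 s=1: MISS | VC [61, 57, 17]
  [11] addr=0x8b blk=17 s=1: VC-HIT | VC [61, 57, 9]
  [12] addr=0x4b blk=9 s=1: VC-HIT | VC [61, 57, 17]

OUTCOME = VC-HIT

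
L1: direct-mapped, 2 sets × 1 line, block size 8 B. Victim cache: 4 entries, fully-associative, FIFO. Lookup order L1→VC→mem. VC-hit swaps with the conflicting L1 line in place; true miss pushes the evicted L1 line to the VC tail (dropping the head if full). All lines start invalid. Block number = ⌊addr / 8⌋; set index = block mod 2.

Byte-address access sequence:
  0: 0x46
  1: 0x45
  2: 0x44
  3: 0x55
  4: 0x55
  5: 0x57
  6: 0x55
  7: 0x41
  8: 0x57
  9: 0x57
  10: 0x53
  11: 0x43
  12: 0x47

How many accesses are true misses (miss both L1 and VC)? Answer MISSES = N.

MISSES = 2

0: 0x46 (blk 8, set 0) → MISS  vc=[]
1: 0x45 (blk 8, set 0) → L1-HIT  vc=[]
2: 0x44 (blk 8, set 0) → L1-HIT  vc=[]
3: 0x55 (blk 10, set 0) → MISS  vc=[8]
4: 0x55 (blk 10, set 0) → L1-HIT  vc=[8]
5: 0x57 (blk 10, set 0) → L1-HIT  vc=[8]
6: 0x55 (blk 10, set 0) → L1-HIT  vc=[8]
7: 0x41 (blk 8, set 0) → VC-HIT  vc=[10]
8: 0x57 (blk 10, set 0) → VC-HIT  vc=[8]
9: 0x57 (blk 10, set 0) → L1-HIT  vc=[8]
10: 0x53 (blk 10, set 0) → L1-HIT  vc=[8]
11: 0x43 (blk 8, set 0) → VC-HIT  vc=[10]
12: 0x47 (blk 8, set 0) → L1-HIT  vc=[10]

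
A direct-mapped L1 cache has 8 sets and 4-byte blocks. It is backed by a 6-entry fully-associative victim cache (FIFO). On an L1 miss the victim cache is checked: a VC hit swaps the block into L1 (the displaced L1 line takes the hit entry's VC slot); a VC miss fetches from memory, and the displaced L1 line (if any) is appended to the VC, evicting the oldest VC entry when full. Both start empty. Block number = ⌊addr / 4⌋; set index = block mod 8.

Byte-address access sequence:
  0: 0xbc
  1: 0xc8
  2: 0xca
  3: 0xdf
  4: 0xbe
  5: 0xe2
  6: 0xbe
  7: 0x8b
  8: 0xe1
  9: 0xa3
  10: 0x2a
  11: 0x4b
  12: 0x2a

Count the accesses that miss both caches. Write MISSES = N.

  [0] addr=0xbc blk=47 s=7: MISS | VC []
  [1] addr=0xc8 blk=50 s=2: MISS | VC []
  [2] addr=0xca blk=50 s=2: L1-HIT | VC []
  [3] addr=0xdf blk=55 s=7: MISS | VC [47]
  [4] addr=0xbe blk=47 s=7: VC-HIT | VC [55]
  [5] addr=0xe2 blk=56 s=0: MISS | VC [55]
  [6] addr=0xbe blk=47 s=7: L1-HIT | VC [55]
  [7] addr=0x8b blk=34 s=2: MISS | VC [55, 50]
  [8] addr=0xe1 blk=56 s=0: L1-HIT | VC [55, 50]
  [9] addr=0xa3 blk=40 s=0: MISS | VC [55, 50, 56]
  [10] addr=0x2a blk=10 s=2: MISS | VC [55, 50, 56, 34]
  [11] addr=0x4b blk=18 s=2: MISS | VC [55, 50, 56, 34, 10]
  [12] addr=0x2a blk=10 s=2: VC-HIT | VC [55, 50, 56, 34, 18]

MISSES = 8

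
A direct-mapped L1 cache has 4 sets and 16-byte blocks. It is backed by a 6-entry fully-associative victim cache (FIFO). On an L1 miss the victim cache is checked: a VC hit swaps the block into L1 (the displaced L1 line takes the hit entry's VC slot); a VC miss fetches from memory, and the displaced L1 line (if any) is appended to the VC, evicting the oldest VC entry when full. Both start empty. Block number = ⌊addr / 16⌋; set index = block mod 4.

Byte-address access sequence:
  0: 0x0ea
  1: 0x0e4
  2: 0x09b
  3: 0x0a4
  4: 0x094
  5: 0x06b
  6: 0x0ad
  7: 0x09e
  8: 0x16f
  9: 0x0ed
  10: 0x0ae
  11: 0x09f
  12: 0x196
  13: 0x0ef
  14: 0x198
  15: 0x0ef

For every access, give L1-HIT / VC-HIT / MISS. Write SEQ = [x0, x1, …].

0: 0xea (blk 14, set 2) → MISS  vc=[]
1: 0xe4 (blk 14, set 2) → L1-HIT  vc=[]
2: 0x9b (blk 9, set 1) → MISS  vc=[]
3: 0xa4 (blk 10, set 2) → MISS  vc=[14]
4: 0x94 (blk 9, set 1) → L1-HIT  vc=[14]
5: 0x6b (blk 6, set 2) → MISS  vc=[14, 10]
6: 0xad (blk 10, set 2) → VC-HIT  vc=[14, 6]
7: 0x9e (blk 9, set 1) → L1-HIT  vc=[14, 6]
8: 0x16f (blk 22, set 2) → MISS  vc=[14, 6, 10]
9: 0xed (blk 14, set 2) → VC-HIT  vc=[22, 6, 10]
10: 0xae (blk 10, set 2) → VC-HIT  vc=[22, 6, 14]
11: 0x9f (blk 9, set 1) → L1-HIT  vc=[22, 6, 14]
12: 0x196 (blk 25, set 1) → MISS  vc=[22, 6, 14, 9]
13: 0xef (blk 14, set 2) → VC-HIT  vc=[22, 6, 10, 9]
14: 0x198 (blk 25, set 1) → L1-HIT  vc=[22, 6, 10, 9]
15: 0xef (blk 14, set 2) → L1-HIT  vc=[22, 6, 10, 9]

SEQ = [MISS, L1-HIT, MISS, MISS, L1-HIT, MISS, VC-HIT, L1-HIT, MISS, VC-HIT, VC-HIT, L1-HIT, MISS, VC-HIT, L1-HIT, L1-HIT]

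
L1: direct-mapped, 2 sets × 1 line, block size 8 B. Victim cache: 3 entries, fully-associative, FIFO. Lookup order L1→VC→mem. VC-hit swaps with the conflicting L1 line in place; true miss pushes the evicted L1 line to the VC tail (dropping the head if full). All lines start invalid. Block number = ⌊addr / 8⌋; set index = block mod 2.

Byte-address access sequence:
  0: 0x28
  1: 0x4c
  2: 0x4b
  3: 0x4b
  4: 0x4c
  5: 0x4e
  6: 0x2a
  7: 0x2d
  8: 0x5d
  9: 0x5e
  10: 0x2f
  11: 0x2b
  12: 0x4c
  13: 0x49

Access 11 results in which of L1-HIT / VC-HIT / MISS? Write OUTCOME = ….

OUTCOME = L1-HIT

  [0] addr=0x28 blk=5 s=1: MISS | VC []
  [1] addr=0x4c blk=9 s=1: MISS | VC [5]
  [2] addr=0x4b blk=9 s=1: L1-HIT | VC [5]
  [3] addr=0x4b blk=9 s=1: L1-HIT | VC [5]
  [4] addr=0x4c blk=9 s=1: L1-HIT | VC [5]
  [5] addr=0x4e blk=9 s=1: L1-HIT | VC [5]
  [6] addr=0x2a blk=5 s=1: VC-HIT | VC [9]
  [7] addr=0x2d blk=5 s=1: L1-HIT | VC [9]
  [8] addr=0x5d blk=11 s=1: MISS | VC [9, 5]
  [9] addr=0x5e blk=11 s=1: L1-HIT | VC [9, 5]
  [10] addr=0x2f blk=5 s=1: VC-HIT | VC [9, 11]
  [11] addr=0x2b blk=5 s=1: L1-HIT | VC [9, 11]
  [12] addr=0x4c blk=9 s=1: VC-HIT | VC [5, 11]
  [13] addr=0x49 blk=9 s=1: L1-HIT | VC [5, 11]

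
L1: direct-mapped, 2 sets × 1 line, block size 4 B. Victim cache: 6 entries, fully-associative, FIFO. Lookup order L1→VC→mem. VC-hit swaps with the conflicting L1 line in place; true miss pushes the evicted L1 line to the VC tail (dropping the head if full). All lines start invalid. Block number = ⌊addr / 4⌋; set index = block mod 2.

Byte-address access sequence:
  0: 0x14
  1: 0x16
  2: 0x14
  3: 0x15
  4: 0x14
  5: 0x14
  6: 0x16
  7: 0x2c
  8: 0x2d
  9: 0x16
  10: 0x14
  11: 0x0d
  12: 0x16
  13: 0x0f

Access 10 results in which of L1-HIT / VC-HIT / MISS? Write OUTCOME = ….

#0 0x14→b5/s1 MISS; vc=[]
#1 0x16→b5/s1 L1-HIT; vc=[]
#2 0x14→b5/s1 L1-HIT; vc=[]
#3 0x15→b5/s1 L1-HIT; vc=[]
#4 0x14→b5/s1 L1-HIT; vc=[]
#5 0x14→b5/s1 L1-HIT; vc=[]
#6 0x16→b5/s1 L1-HIT; vc=[]
#7 0x2c→b11/s1 MISS; vc=[5]
#8 0x2d→b11/s1 L1-HIT; vc=[5]
#9 0x16→b5/s1 VC-HIT; vc=[11]
#10 0x14→b5/s1 L1-HIT; vc=[11]
#11 0xd→b3/s1 MISS; vc=[11,5]
#12 0x16→b5/s1 VC-HIT; vc=[11,3]
#13 0xf→b3/s1 VC-HIT; vc=[11,5]

OUTCOME = L1-HIT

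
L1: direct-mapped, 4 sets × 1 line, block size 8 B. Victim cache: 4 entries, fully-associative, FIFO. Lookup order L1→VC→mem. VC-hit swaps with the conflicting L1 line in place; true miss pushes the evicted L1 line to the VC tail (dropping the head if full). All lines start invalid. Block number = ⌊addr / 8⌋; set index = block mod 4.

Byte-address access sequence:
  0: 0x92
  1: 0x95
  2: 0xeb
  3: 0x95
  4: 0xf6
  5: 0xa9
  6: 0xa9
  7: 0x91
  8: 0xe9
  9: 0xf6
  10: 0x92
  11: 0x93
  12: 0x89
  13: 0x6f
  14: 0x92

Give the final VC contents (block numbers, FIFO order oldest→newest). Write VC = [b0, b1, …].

VC = [30, 21, 29, 17]

  [0] addr=0x92 blk=18 s=2: MISS | VC []
  [1] addr=0x95 blk=18 s=2: L1-HIT | VC []
  [2] addr=0xeb blk=29 s=1: MISS | VC []
  [3] addr=0x95 blk=18 s=2: L1-HIT | VC []
  [4] addr=0xf6 blk=30 s=2: MISS | VC [18]
  [5] addr=0xa9 blk=21 s=1: MISS | VC [18, 29]
  [6] addr=0xa9 blk=21 s=1: L1-HIT | VC [18, 29]
  [7] addr=0x91 blk=18 s=2: VC-HIT | VC [30, 29]
  [8] addr=0xe9 blk=29 s=1: VC-HIT | VC [30, 21]
  [9] addr=0xf6 blk=30 s=2: VC-HIT | VC [18, 21]
  [10] addr=0x92 blk=18 s=2: VC-HIT | VC [30, 21]
  [11] addr=0x93 blk=18 s=2: L1-HIT | VC [30, 21]
  [12] addr=0x89 blk=17 s=1: MISS | VC [30, 21, 29]
  [13] addr=0x6f blk=13 s=1: MISS | VC [30, 21, 29, 17]
  [14] addr=0x92 blk=18 s=2: L1-HIT | VC [30, 21, 29, 17]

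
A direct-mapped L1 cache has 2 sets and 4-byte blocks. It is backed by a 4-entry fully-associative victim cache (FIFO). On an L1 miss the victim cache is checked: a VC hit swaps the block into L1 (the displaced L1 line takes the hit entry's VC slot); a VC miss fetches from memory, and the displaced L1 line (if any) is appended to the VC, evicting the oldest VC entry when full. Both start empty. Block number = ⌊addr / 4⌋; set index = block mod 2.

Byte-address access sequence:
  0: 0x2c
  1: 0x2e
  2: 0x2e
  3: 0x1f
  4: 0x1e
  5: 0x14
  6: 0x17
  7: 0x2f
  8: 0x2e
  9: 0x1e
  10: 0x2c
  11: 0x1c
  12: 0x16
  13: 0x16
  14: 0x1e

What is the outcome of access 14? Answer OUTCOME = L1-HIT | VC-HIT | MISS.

OUTCOME = VC-HIT

#0 0x2c→b11/s1 MISS; vc=[]
#1 0x2e→b11/s1 L1-HIT; vc=[]
#2 0x2e→b11/s1 L1-HIT; vc=[]
#3 0x1f→b7/s1 MISS; vc=[11]
#4 0x1e→b7/s1 L1-HIT; vc=[11]
#5 0x14→b5/s1 MISS; vc=[11,7]
#6 0x17→b5/s1 L1-HIT; vc=[11,7]
#7 0x2f→b11/s1 VC-HIT; vc=[5,7]
#8 0x2e→b11/s1 L1-HIT; vc=[5,7]
#9 0x1e→b7/s1 VC-HIT; vc=[5,11]
#10 0x2c→b11/s1 VC-HIT; vc=[5,7]
#11 0x1c→b7/s1 VC-HIT; vc=[5,11]
#12 0x16→b5/s1 VC-HIT; vc=[7,11]
#13 0x16→b5/s1 L1-HIT; vc=[7,11]
#14 0x1e→b7/s1 VC-HIT; vc=[5,11]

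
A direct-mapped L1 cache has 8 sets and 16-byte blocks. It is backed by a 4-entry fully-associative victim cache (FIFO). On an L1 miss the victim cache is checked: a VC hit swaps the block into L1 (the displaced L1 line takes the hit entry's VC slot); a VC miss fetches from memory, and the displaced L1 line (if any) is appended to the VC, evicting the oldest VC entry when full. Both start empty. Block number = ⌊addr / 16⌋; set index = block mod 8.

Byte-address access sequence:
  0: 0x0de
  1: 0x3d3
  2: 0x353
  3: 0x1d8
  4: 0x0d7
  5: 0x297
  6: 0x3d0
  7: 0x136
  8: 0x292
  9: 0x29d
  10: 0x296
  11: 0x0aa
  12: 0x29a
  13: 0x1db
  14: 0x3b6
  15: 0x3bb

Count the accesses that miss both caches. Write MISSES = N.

MISSES = 8

#0 0xde→b13/s5 MISS; vc=[]
#1 0x3d3→b61/s5 MISS; vc=[13]
#2 0x353→b53/s5 MISS; vc=[13,61]
#3 0x1d8→b29/s5 MISS; vc=[13,61,53]
#4 0xd7→b13/s5 VC-HIT; vc=[29,61,53]
#5 0x297→b41/s1 MISS; vc=[29,61,53]
#6 0x3d0→b61/s5 VC-HIT; vc=[29,13,53]
#7 0x136→b19/s3 MISS; vc=[29,13,53]
#8 0x292→b41/s1 L1-HIT; vc=[29,13,53]
#9 0x29d→b41/s1 L1-HIT; vc=[29,13,53]
#10 0x296→b41/s1 L1-HIT; vc=[29,13,53]
#11 0xaa→b10/s2 MISS; vc=[29,13,53]
#12 0x29a→b41/s1 L1-HIT; vc=[29,13,53]
#13 0x1db→b29/s5 VC-HIT; vc=[61,13,53]
#14 0x3b6→b59/s3 MISS; vc=[61,13,53,19]
#15 0x3bb→b59/s3 L1-HIT; vc=[61,13,53,19]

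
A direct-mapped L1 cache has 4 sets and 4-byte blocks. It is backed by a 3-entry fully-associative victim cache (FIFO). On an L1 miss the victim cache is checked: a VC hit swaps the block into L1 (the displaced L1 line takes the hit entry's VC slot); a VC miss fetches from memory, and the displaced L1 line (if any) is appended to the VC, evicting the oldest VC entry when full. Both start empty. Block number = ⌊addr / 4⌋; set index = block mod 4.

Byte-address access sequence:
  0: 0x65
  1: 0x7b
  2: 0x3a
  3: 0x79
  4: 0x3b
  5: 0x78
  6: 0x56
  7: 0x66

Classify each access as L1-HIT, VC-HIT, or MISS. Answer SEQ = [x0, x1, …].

0: 0x65 (blk 25, set 1) → MISS  vc=[]
1: 0x7b (blk 30, set 2) → MISS  vc=[]
2: 0x3a (blk 14, set 2) → MISS  vc=[30]
3: 0x79 (blk 30, set 2) → VC-HIT  vc=[14]
4: 0x3b (blk 14, set 2) → VC-HIT  vc=[30]
5: 0x78 (blk 30, set 2) → VC-HIT  vc=[14]
6: 0x56 (blk 21, set 1) → MISS  vc=[14, 25]
7: 0x66 (blk 25, set 1) → VC-HIT  vc=[14, 21]

SEQ = [MISS, MISS, MISS, VC-HIT, VC-HIT, VC-HIT, MISS, VC-HIT]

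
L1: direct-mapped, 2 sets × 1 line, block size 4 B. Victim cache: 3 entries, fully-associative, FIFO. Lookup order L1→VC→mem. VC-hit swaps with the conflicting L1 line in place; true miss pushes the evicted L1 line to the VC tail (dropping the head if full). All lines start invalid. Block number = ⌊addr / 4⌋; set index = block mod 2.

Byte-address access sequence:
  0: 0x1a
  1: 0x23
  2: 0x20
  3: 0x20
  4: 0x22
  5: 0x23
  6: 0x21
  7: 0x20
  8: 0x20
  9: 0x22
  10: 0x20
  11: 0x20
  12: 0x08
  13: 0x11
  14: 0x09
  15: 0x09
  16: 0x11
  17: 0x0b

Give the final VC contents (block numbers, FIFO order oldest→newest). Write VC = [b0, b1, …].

0: 0x1a (blk 6, set 0) → MISS  vc=[]
1: 0x23 (blk 8, set 0) → MISS  vc=[6]
2: 0x20 (blk 8, set 0) → L1-HIT  vc=[6]
3: 0x20 (blk 8, set 0) → L1-HIT  vc=[6]
4: 0x22 (blk 8, set 0) → L1-HIT  vc=[6]
5: 0x23 (blk 8, set 0) → L1-HIT  vc=[6]
6: 0x21 (blk 8, set 0) → L1-HIT  vc=[6]
7: 0x20 (blk 8, set 0) → L1-HIT  vc=[6]
8: 0x20 (blk 8, set 0) → L1-HIT  vc=[6]
9: 0x22 (blk 8, set 0) → L1-HIT  vc=[6]
10: 0x20 (blk 8, set 0) → L1-HIT  vc=[6]
11: 0x20 (blk 8, set 0) → L1-HIT  vc=[6]
12: 0x8 (blk 2, set 0) → MISS  vc=[6, 8]
13: 0x11 (blk 4, set 0) → MISS  vc=[6, 8, 2]
14: 0x9 (blk 2, set 0) → VC-HIT  vc=[6, 8, 4]
15: 0x9 (blk 2, set 0) → L1-HIT  vc=[6, 8, 4]
16: 0x11 (blk 4, set 0) → VC-HIT  vc=[6, 8, 2]
17: 0xb (blk 2, set 0) → VC-HIT  vc=[6, 8, 4]

VC = [6, 8, 4]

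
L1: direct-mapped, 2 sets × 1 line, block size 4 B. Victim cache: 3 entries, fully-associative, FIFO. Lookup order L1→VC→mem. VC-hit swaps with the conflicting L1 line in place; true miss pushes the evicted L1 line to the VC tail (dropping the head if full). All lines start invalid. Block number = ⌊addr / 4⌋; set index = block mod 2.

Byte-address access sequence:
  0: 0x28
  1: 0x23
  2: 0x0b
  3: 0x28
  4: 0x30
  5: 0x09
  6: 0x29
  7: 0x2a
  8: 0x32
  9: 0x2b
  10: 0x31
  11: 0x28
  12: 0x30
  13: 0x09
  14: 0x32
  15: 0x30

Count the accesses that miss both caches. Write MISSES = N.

0: 0x28 (blk 10, set 0) → MISS  vc=[]
1: 0x23 (blk 8, set 0) → MISS  vc=[10]
2: 0xb (blk 2, set 0) → MISS  vc=[10, 8]
3: 0x28 (blk 10, set 0) → VC-HIT  vc=[2, 8]
4: 0x30 (blk 12, set 0) → MISS  vc=[2, 8, 10]
5: 0x9 (blk 2, set 0) → VC-HIT  vc=[12, 8, 10]
6: 0x29 (blk 10, set 0) → VC-HIT  vc=[12, 8, 2]
7: 0x2a (blk 10, set 0) → L1-HIT  vc=[12, 8, 2]
8: 0x32 (blk 12, set 0) → VC-HIT  vc=[10, 8, 2]
9: 0x2b (blk 10, set 0) → VC-HIT  vc=[12, 8, 2]
10: 0x31 (blk 12, set 0) → VC-HIT  vc=[10, 8, 2]
11: 0x28 (blk 10, set 0) → VC-HIT  vc=[12, 8, 2]
12: 0x30 (blk 12, set 0) → VC-HIT  vc=[10, 8, 2]
13: 0x9 (blk 2, set 0) → VC-HIT  vc=[10, 8, 12]
14: 0x32 (blk 12, set 0) → VC-HIT  vc=[10, 8, 2]
15: 0x30 (blk 12, set 0) → L1-HIT  vc=[10, 8, 2]

MISSES = 4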